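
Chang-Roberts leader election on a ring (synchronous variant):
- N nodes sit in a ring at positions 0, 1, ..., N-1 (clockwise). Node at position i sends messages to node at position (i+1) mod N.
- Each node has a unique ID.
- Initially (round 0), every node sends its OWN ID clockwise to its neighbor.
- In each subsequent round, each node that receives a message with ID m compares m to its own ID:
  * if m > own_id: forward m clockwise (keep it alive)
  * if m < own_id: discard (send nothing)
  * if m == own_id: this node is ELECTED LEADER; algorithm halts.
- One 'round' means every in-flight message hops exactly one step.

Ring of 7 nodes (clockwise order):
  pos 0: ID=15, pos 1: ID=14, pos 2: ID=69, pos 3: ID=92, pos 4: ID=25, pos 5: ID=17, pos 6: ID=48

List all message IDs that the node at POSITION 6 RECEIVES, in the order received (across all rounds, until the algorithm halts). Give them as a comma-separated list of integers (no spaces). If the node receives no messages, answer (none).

Answer: 17,25,92

Derivation:
Round 1: pos1(id14) recv 15: fwd; pos2(id69) recv 14: drop; pos3(id92) recv 69: drop; pos4(id25) recv 92: fwd; pos5(id17) recv 25: fwd; pos6(id48) recv 17: drop; pos0(id15) recv 48: fwd
Round 2: pos2(id69) recv 15: drop; pos5(id17) recv 92: fwd; pos6(id48) recv 25: drop; pos1(id14) recv 48: fwd
Round 3: pos6(id48) recv 92: fwd; pos2(id69) recv 48: drop
Round 4: pos0(id15) recv 92: fwd
Round 5: pos1(id14) recv 92: fwd
Round 6: pos2(id69) recv 92: fwd
Round 7: pos3(id92) recv 92: ELECTED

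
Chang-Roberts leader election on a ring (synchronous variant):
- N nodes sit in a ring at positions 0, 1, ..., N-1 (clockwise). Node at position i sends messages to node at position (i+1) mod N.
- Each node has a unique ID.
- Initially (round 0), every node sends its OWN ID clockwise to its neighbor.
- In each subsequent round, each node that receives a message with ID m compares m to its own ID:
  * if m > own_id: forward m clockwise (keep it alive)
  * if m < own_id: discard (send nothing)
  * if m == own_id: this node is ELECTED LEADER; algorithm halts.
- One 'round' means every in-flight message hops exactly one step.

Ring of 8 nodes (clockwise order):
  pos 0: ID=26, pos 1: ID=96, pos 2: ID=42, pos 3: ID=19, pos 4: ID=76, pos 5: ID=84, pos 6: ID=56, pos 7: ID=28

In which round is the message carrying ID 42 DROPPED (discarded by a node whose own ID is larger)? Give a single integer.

Answer: 2

Derivation:
Round 1: pos1(id96) recv 26: drop; pos2(id42) recv 96: fwd; pos3(id19) recv 42: fwd; pos4(id76) recv 19: drop; pos5(id84) recv 76: drop; pos6(id56) recv 84: fwd; pos7(id28) recv 56: fwd; pos0(id26) recv 28: fwd
Round 2: pos3(id19) recv 96: fwd; pos4(id76) recv 42: drop; pos7(id28) recv 84: fwd; pos0(id26) recv 56: fwd; pos1(id96) recv 28: drop
Round 3: pos4(id76) recv 96: fwd; pos0(id26) recv 84: fwd; pos1(id96) recv 56: drop
Round 4: pos5(id84) recv 96: fwd; pos1(id96) recv 84: drop
Round 5: pos6(id56) recv 96: fwd
Round 6: pos7(id28) recv 96: fwd
Round 7: pos0(id26) recv 96: fwd
Round 8: pos1(id96) recv 96: ELECTED
Message ID 42 originates at pos 2; dropped at pos 4 in round 2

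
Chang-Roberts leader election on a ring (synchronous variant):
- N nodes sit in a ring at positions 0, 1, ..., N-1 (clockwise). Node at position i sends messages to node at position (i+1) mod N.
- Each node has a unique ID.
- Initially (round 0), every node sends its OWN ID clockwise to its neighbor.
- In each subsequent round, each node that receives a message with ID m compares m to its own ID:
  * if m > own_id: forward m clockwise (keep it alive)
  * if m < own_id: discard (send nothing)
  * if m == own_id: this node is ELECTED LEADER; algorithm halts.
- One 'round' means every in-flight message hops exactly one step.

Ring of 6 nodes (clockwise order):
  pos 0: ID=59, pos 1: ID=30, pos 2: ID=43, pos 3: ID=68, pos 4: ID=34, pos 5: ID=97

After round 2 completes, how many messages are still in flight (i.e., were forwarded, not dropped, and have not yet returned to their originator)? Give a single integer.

Round 1: pos1(id30) recv 59: fwd; pos2(id43) recv 30: drop; pos3(id68) recv 43: drop; pos4(id34) recv 68: fwd; pos5(id97) recv 34: drop; pos0(id59) recv 97: fwd
Round 2: pos2(id43) recv 59: fwd; pos5(id97) recv 68: drop; pos1(id30) recv 97: fwd
After round 2: 2 messages still in flight

Answer: 2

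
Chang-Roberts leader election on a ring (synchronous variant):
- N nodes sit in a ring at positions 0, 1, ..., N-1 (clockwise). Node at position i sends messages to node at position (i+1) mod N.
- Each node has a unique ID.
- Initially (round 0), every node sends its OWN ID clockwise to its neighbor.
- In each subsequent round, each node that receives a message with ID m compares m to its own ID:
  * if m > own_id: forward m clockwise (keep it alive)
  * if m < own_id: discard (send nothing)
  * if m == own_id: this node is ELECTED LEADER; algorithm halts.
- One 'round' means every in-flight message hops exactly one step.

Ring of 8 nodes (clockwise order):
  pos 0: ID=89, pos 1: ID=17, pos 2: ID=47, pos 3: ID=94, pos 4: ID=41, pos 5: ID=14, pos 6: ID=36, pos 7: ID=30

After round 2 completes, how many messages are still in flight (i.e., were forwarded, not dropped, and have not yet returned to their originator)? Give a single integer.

Answer: 3

Derivation:
Round 1: pos1(id17) recv 89: fwd; pos2(id47) recv 17: drop; pos3(id94) recv 47: drop; pos4(id41) recv 94: fwd; pos5(id14) recv 41: fwd; pos6(id36) recv 14: drop; pos7(id30) recv 36: fwd; pos0(id89) recv 30: drop
Round 2: pos2(id47) recv 89: fwd; pos5(id14) recv 94: fwd; pos6(id36) recv 41: fwd; pos0(id89) recv 36: drop
After round 2: 3 messages still in flight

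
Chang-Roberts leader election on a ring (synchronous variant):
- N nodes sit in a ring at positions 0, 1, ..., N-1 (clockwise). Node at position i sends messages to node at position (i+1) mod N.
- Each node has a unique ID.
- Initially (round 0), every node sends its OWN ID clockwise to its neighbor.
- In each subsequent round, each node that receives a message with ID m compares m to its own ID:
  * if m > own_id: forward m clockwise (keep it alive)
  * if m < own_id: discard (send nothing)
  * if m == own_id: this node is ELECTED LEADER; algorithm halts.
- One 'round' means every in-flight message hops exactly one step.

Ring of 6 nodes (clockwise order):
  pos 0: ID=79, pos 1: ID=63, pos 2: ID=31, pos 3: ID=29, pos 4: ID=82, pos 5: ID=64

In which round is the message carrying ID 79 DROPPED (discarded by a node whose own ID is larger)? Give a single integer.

Round 1: pos1(id63) recv 79: fwd; pos2(id31) recv 63: fwd; pos3(id29) recv 31: fwd; pos4(id82) recv 29: drop; pos5(id64) recv 82: fwd; pos0(id79) recv 64: drop
Round 2: pos2(id31) recv 79: fwd; pos3(id29) recv 63: fwd; pos4(id82) recv 31: drop; pos0(id79) recv 82: fwd
Round 3: pos3(id29) recv 79: fwd; pos4(id82) recv 63: drop; pos1(id63) recv 82: fwd
Round 4: pos4(id82) recv 79: drop; pos2(id31) recv 82: fwd
Round 5: pos3(id29) recv 82: fwd
Round 6: pos4(id82) recv 82: ELECTED
Message ID 79 originates at pos 0; dropped at pos 4 in round 4

Answer: 4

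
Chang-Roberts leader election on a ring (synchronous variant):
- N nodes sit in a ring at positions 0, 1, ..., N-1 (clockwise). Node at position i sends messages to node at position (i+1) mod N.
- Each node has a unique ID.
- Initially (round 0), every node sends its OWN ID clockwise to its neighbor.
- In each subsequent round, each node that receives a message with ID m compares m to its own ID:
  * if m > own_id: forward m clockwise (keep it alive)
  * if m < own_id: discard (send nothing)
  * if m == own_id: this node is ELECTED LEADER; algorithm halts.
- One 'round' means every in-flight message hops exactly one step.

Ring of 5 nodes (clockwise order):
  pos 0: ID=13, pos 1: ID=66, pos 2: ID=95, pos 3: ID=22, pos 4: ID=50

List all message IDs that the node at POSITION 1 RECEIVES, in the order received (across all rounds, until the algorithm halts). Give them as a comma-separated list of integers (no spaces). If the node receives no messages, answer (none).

Round 1: pos1(id66) recv 13: drop; pos2(id95) recv 66: drop; pos3(id22) recv 95: fwd; pos4(id50) recv 22: drop; pos0(id13) recv 50: fwd
Round 2: pos4(id50) recv 95: fwd; pos1(id66) recv 50: drop
Round 3: pos0(id13) recv 95: fwd
Round 4: pos1(id66) recv 95: fwd
Round 5: pos2(id95) recv 95: ELECTED

Answer: 13,50,95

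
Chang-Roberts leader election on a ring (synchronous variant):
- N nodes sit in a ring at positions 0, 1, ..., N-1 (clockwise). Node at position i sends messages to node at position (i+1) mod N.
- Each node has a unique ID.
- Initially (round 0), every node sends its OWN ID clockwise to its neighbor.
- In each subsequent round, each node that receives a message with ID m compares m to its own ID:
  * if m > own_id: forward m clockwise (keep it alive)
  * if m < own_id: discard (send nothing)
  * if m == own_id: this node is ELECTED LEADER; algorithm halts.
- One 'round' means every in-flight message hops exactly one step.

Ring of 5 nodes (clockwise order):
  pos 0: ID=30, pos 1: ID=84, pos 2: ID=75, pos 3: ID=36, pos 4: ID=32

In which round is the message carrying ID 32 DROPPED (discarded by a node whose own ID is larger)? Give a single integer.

Round 1: pos1(id84) recv 30: drop; pos2(id75) recv 84: fwd; pos3(id36) recv 75: fwd; pos4(id32) recv 36: fwd; pos0(id30) recv 32: fwd
Round 2: pos3(id36) recv 84: fwd; pos4(id32) recv 75: fwd; pos0(id30) recv 36: fwd; pos1(id84) recv 32: drop
Round 3: pos4(id32) recv 84: fwd; pos0(id30) recv 75: fwd; pos1(id84) recv 36: drop
Round 4: pos0(id30) recv 84: fwd; pos1(id84) recv 75: drop
Round 5: pos1(id84) recv 84: ELECTED
Message ID 32 originates at pos 4; dropped at pos 1 in round 2

Answer: 2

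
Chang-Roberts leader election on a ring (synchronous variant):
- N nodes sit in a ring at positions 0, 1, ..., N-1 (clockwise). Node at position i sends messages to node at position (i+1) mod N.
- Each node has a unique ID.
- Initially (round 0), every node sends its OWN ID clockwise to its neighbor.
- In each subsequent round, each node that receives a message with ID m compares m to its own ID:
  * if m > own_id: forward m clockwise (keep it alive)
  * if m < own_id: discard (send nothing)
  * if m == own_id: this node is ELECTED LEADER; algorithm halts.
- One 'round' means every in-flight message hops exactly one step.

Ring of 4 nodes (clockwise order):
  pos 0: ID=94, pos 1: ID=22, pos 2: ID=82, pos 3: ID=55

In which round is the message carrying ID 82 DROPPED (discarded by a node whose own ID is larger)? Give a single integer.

Round 1: pos1(id22) recv 94: fwd; pos2(id82) recv 22: drop; pos3(id55) recv 82: fwd; pos0(id94) recv 55: drop
Round 2: pos2(id82) recv 94: fwd; pos0(id94) recv 82: drop
Round 3: pos3(id55) recv 94: fwd
Round 4: pos0(id94) recv 94: ELECTED
Message ID 82 originates at pos 2; dropped at pos 0 in round 2

Answer: 2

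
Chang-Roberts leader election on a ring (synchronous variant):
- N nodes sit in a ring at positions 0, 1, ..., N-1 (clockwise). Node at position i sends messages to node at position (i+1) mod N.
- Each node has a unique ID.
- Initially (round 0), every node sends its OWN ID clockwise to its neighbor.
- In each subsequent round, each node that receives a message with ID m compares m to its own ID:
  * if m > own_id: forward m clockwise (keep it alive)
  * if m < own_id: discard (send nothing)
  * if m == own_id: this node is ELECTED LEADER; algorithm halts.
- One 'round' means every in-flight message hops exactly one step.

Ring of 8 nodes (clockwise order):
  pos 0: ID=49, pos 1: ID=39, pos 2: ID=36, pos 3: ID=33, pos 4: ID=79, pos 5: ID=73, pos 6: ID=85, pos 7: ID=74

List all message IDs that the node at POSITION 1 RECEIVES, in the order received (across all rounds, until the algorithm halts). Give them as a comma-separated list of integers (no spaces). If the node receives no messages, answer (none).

Answer: 49,74,85

Derivation:
Round 1: pos1(id39) recv 49: fwd; pos2(id36) recv 39: fwd; pos3(id33) recv 36: fwd; pos4(id79) recv 33: drop; pos5(id73) recv 79: fwd; pos6(id85) recv 73: drop; pos7(id74) recv 85: fwd; pos0(id49) recv 74: fwd
Round 2: pos2(id36) recv 49: fwd; pos3(id33) recv 39: fwd; pos4(id79) recv 36: drop; pos6(id85) recv 79: drop; pos0(id49) recv 85: fwd; pos1(id39) recv 74: fwd
Round 3: pos3(id33) recv 49: fwd; pos4(id79) recv 39: drop; pos1(id39) recv 85: fwd; pos2(id36) recv 74: fwd
Round 4: pos4(id79) recv 49: drop; pos2(id36) recv 85: fwd; pos3(id33) recv 74: fwd
Round 5: pos3(id33) recv 85: fwd; pos4(id79) recv 74: drop
Round 6: pos4(id79) recv 85: fwd
Round 7: pos5(id73) recv 85: fwd
Round 8: pos6(id85) recv 85: ELECTED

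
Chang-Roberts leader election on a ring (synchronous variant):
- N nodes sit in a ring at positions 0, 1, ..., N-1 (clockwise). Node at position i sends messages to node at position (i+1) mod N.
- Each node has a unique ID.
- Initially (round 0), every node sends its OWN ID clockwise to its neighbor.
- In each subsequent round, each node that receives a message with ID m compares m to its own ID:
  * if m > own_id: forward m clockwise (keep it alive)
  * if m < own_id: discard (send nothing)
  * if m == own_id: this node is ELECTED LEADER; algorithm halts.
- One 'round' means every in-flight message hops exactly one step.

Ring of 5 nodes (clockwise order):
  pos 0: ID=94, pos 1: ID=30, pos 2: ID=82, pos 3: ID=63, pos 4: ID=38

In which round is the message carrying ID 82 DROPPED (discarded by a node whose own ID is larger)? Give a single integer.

Answer: 3

Derivation:
Round 1: pos1(id30) recv 94: fwd; pos2(id82) recv 30: drop; pos3(id63) recv 82: fwd; pos4(id38) recv 63: fwd; pos0(id94) recv 38: drop
Round 2: pos2(id82) recv 94: fwd; pos4(id38) recv 82: fwd; pos0(id94) recv 63: drop
Round 3: pos3(id63) recv 94: fwd; pos0(id94) recv 82: drop
Round 4: pos4(id38) recv 94: fwd
Round 5: pos0(id94) recv 94: ELECTED
Message ID 82 originates at pos 2; dropped at pos 0 in round 3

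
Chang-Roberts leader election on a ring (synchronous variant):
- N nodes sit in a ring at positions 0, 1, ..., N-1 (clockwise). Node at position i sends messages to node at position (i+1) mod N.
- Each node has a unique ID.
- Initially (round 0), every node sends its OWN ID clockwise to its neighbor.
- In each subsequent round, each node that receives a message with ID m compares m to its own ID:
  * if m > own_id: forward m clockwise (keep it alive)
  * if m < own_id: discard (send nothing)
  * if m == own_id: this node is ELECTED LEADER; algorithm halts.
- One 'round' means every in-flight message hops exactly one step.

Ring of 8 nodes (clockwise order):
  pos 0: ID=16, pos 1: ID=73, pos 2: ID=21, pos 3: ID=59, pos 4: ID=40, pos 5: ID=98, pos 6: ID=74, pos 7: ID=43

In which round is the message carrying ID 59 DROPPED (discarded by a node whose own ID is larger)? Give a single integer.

Answer: 2

Derivation:
Round 1: pos1(id73) recv 16: drop; pos2(id21) recv 73: fwd; pos3(id59) recv 21: drop; pos4(id40) recv 59: fwd; pos5(id98) recv 40: drop; pos6(id74) recv 98: fwd; pos7(id43) recv 74: fwd; pos0(id16) recv 43: fwd
Round 2: pos3(id59) recv 73: fwd; pos5(id98) recv 59: drop; pos7(id43) recv 98: fwd; pos0(id16) recv 74: fwd; pos1(id73) recv 43: drop
Round 3: pos4(id40) recv 73: fwd; pos0(id16) recv 98: fwd; pos1(id73) recv 74: fwd
Round 4: pos5(id98) recv 73: drop; pos1(id73) recv 98: fwd; pos2(id21) recv 74: fwd
Round 5: pos2(id21) recv 98: fwd; pos3(id59) recv 74: fwd
Round 6: pos3(id59) recv 98: fwd; pos4(id40) recv 74: fwd
Round 7: pos4(id40) recv 98: fwd; pos5(id98) recv 74: drop
Round 8: pos5(id98) recv 98: ELECTED
Message ID 59 originates at pos 3; dropped at pos 5 in round 2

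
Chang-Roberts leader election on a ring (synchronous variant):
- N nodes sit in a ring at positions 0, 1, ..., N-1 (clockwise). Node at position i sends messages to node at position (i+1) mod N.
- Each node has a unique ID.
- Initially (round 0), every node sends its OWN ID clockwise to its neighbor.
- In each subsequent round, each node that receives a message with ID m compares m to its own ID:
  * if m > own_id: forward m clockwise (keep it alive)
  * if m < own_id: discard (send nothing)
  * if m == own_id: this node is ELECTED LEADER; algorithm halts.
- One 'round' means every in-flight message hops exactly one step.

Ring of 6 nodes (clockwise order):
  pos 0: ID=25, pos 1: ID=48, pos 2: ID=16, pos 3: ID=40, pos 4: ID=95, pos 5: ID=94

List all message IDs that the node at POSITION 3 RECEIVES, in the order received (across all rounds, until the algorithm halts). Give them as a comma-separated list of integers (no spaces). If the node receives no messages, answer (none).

Answer: 16,48,94,95

Derivation:
Round 1: pos1(id48) recv 25: drop; pos2(id16) recv 48: fwd; pos3(id40) recv 16: drop; pos4(id95) recv 40: drop; pos5(id94) recv 95: fwd; pos0(id25) recv 94: fwd
Round 2: pos3(id40) recv 48: fwd; pos0(id25) recv 95: fwd; pos1(id48) recv 94: fwd
Round 3: pos4(id95) recv 48: drop; pos1(id48) recv 95: fwd; pos2(id16) recv 94: fwd
Round 4: pos2(id16) recv 95: fwd; pos3(id40) recv 94: fwd
Round 5: pos3(id40) recv 95: fwd; pos4(id95) recv 94: drop
Round 6: pos4(id95) recv 95: ELECTED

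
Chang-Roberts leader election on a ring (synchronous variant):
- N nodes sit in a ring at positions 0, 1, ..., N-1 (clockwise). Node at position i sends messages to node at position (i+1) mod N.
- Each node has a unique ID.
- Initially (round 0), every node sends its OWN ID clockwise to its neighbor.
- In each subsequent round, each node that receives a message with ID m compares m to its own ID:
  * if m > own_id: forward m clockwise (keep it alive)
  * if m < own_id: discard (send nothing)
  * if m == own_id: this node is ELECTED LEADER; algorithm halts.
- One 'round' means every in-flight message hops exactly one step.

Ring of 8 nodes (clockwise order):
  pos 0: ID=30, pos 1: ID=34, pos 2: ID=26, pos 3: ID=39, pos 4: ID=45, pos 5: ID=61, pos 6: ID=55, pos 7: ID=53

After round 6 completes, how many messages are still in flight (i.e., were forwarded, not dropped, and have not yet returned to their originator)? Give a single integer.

Round 1: pos1(id34) recv 30: drop; pos2(id26) recv 34: fwd; pos3(id39) recv 26: drop; pos4(id45) recv 39: drop; pos5(id61) recv 45: drop; pos6(id55) recv 61: fwd; pos7(id53) recv 55: fwd; pos0(id30) recv 53: fwd
Round 2: pos3(id39) recv 34: drop; pos7(id53) recv 61: fwd; pos0(id30) recv 55: fwd; pos1(id34) recv 53: fwd
Round 3: pos0(id30) recv 61: fwd; pos1(id34) recv 55: fwd; pos2(id26) recv 53: fwd
Round 4: pos1(id34) recv 61: fwd; pos2(id26) recv 55: fwd; pos3(id39) recv 53: fwd
Round 5: pos2(id26) recv 61: fwd; pos3(id39) recv 55: fwd; pos4(id45) recv 53: fwd
Round 6: pos3(id39) recv 61: fwd; pos4(id45) recv 55: fwd; pos5(id61) recv 53: drop
After round 6: 2 messages still in flight

Answer: 2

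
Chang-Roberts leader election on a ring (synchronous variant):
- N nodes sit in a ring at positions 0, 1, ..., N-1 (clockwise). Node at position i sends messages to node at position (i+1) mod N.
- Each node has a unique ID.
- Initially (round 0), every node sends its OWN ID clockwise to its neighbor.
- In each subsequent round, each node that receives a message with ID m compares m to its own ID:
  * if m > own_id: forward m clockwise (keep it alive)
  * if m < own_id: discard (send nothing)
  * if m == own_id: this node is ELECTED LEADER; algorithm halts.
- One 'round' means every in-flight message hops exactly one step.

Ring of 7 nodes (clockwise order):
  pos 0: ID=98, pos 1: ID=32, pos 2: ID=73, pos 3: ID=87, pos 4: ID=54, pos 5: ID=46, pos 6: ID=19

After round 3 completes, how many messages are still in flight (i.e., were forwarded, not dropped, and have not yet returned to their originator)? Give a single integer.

Answer: 2

Derivation:
Round 1: pos1(id32) recv 98: fwd; pos2(id73) recv 32: drop; pos3(id87) recv 73: drop; pos4(id54) recv 87: fwd; pos5(id46) recv 54: fwd; pos6(id19) recv 46: fwd; pos0(id98) recv 19: drop
Round 2: pos2(id73) recv 98: fwd; pos5(id46) recv 87: fwd; pos6(id19) recv 54: fwd; pos0(id98) recv 46: drop
Round 3: pos3(id87) recv 98: fwd; pos6(id19) recv 87: fwd; pos0(id98) recv 54: drop
After round 3: 2 messages still in flight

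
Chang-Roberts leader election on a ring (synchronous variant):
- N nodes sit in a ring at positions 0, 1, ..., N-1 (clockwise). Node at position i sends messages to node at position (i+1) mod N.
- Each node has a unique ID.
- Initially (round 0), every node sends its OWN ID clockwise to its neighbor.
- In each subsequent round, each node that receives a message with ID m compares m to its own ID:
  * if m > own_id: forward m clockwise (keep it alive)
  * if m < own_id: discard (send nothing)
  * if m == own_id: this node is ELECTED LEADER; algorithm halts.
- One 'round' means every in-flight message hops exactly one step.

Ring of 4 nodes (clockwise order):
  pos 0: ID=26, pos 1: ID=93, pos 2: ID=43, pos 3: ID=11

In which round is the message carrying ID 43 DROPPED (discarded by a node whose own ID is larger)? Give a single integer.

Answer: 3

Derivation:
Round 1: pos1(id93) recv 26: drop; pos2(id43) recv 93: fwd; pos3(id11) recv 43: fwd; pos0(id26) recv 11: drop
Round 2: pos3(id11) recv 93: fwd; pos0(id26) recv 43: fwd
Round 3: pos0(id26) recv 93: fwd; pos1(id93) recv 43: drop
Round 4: pos1(id93) recv 93: ELECTED
Message ID 43 originates at pos 2; dropped at pos 1 in round 3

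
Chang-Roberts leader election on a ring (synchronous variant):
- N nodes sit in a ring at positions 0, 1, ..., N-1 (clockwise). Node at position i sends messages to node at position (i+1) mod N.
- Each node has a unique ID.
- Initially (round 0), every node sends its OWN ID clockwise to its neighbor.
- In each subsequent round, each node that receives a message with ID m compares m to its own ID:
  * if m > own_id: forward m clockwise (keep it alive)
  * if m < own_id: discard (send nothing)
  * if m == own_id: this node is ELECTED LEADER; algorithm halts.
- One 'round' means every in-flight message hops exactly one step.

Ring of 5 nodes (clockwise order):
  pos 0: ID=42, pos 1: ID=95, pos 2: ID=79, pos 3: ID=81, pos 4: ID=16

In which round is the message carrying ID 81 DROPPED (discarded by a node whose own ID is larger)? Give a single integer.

Answer: 3

Derivation:
Round 1: pos1(id95) recv 42: drop; pos2(id79) recv 95: fwd; pos3(id81) recv 79: drop; pos4(id16) recv 81: fwd; pos0(id42) recv 16: drop
Round 2: pos3(id81) recv 95: fwd; pos0(id42) recv 81: fwd
Round 3: pos4(id16) recv 95: fwd; pos1(id95) recv 81: drop
Round 4: pos0(id42) recv 95: fwd
Round 5: pos1(id95) recv 95: ELECTED
Message ID 81 originates at pos 3; dropped at pos 1 in round 3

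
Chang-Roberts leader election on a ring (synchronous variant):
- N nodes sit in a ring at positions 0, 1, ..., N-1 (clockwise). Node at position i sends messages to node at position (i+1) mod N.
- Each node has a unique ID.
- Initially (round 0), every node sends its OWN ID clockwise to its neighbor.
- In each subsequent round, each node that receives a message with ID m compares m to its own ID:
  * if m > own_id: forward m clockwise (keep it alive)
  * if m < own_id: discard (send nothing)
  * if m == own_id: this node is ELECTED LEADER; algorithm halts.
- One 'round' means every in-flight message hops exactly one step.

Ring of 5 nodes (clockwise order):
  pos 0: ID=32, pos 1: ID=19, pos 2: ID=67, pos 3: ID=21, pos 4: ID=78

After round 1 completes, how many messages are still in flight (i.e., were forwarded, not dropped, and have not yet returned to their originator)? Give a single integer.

Answer: 3

Derivation:
Round 1: pos1(id19) recv 32: fwd; pos2(id67) recv 19: drop; pos3(id21) recv 67: fwd; pos4(id78) recv 21: drop; pos0(id32) recv 78: fwd
After round 1: 3 messages still in flight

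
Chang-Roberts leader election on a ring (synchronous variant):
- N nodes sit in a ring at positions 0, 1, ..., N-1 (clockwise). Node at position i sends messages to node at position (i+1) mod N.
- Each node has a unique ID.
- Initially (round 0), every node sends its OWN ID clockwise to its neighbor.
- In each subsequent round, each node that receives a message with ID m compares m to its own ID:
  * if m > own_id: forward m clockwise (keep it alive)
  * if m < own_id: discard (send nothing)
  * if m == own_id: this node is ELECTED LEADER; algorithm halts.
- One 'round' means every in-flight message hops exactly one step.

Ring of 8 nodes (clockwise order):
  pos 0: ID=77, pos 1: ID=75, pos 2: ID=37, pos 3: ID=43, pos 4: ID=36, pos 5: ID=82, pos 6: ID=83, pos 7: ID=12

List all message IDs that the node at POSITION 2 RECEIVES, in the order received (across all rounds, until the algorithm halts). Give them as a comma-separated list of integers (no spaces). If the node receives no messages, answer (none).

Round 1: pos1(id75) recv 77: fwd; pos2(id37) recv 75: fwd; pos3(id43) recv 37: drop; pos4(id36) recv 43: fwd; pos5(id82) recv 36: drop; pos6(id83) recv 82: drop; pos7(id12) recv 83: fwd; pos0(id77) recv 12: drop
Round 2: pos2(id37) recv 77: fwd; pos3(id43) recv 75: fwd; pos5(id82) recv 43: drop; pos0(id77) recv 83: fwd
Round 3: pos3(id43) recv 77: fwd; pos4(id36) recv 75: fwd; pos1(id75) recv 83: fwd
Round 4: pos4(id36) recv 77: fwd; pos5(id82) recv 75: drop; pos2(id37) recv 83: fwd
Round 5: pos5(id82) recv 77: drop; pos3(id43) recv 83: fwd
Round 6: pos4(id36) recv 83: fwd
Round 7: pos5(id82) recv 83: fwd
Round 8: pos6(id83) recv 83: ELECTED

Answer: 75,77,83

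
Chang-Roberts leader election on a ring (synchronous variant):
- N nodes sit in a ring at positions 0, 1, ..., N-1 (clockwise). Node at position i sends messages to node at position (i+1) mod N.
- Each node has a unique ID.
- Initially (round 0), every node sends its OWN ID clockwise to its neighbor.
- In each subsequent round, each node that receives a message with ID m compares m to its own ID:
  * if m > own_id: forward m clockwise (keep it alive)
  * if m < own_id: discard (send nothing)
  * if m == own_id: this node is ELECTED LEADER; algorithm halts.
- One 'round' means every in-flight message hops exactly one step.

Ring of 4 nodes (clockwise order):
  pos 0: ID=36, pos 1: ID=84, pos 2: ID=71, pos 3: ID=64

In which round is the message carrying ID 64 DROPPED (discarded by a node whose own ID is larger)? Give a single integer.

Answer: 2

Derivation:
Round 1: pos1(id84) recv 36: drop; pos2(id71) recv 84: fwd; pos3(id64) recv 71: fwd; pos0(id36) recv 64: fwd
Round 2: pos3(id64) recv 84: fwd; pos0(id36) recv 71: fwd; pos1(id84) recv 64: drop
Round 3: pos0(id36) recv 84: fwd; pos1(id84) recv 71: drop
Round 4: pos1(id84) recv 84: ELECTED
Message ID 64 originates at pos 3; dropped at pos 1 in round 2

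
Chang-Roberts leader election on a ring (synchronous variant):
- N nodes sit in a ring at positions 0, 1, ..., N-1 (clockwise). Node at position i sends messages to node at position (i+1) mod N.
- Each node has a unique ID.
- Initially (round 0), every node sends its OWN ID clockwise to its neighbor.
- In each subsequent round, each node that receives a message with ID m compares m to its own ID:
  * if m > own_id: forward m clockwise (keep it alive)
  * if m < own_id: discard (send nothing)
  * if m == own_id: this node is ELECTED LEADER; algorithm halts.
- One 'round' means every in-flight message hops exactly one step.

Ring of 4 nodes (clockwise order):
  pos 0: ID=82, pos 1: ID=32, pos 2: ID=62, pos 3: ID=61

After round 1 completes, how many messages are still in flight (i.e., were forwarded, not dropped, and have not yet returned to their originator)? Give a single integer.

Round 1: pos1(id32) recv 82: fwd; pos2(id62) recv 32: drop; pos3(id61) recv 62: fwd; pos0(id82) recv 61: drop
After round 1: 2 messages still in flight

Answer: 2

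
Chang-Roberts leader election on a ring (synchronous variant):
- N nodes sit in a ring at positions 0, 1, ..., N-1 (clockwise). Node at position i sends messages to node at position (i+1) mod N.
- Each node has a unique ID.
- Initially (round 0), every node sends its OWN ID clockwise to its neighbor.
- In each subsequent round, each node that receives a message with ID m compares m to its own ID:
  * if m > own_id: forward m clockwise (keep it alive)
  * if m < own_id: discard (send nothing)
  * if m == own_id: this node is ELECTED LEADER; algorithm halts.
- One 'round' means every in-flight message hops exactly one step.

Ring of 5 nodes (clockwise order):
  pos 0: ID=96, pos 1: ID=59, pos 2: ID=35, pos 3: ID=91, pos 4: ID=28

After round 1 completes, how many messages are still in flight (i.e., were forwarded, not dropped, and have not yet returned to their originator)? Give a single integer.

Round 1: pos1(id59) recv 96: fwd; pos2(id35) recv 59: fwd; pos3(id91) recv 35: drop; pos4(id28) recv 91: fwd; pos0(id96) recv 28: drop
After round 1: 3 messages still in flight

Answer: 3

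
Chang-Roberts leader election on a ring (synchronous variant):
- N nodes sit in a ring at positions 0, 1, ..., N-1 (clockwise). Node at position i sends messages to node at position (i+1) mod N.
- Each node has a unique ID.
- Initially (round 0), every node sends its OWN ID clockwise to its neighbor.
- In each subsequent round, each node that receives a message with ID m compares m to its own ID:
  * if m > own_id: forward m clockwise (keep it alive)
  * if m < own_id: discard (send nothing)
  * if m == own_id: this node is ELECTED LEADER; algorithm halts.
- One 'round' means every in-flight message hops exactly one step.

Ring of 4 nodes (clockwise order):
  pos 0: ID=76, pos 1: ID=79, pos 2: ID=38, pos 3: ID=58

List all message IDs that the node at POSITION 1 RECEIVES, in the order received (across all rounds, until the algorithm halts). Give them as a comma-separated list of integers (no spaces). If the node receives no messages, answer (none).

Round 1: pos1(id79) recv 76: drop; pos2(id38) recv 79: fwd; pos3(id58) recv 38: drop; pos0(id76) recv 58: drop
Round 2: pos3(id58) recv 79: fwd
Round 3: pos0(id76) recv 79: fwd
Round 4: pos1(id79) recv 79: ELECTED

Answer: 76,79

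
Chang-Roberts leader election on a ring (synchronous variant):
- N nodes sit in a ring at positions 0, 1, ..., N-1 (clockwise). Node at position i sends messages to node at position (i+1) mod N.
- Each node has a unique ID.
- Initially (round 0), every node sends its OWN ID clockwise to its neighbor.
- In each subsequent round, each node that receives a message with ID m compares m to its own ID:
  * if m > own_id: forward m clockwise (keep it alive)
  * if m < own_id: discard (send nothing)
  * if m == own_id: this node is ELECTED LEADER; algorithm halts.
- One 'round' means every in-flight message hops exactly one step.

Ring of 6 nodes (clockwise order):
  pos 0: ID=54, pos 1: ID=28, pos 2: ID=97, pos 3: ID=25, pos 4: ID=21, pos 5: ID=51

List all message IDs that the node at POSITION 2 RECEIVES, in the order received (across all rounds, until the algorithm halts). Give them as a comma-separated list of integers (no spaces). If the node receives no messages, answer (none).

Round 1: pos1(id28) recv 54: fwd; pos2(id97) recv 28: drop; pos3(id25) recv 97: fwd; pos4(id21) recv 25: fwd; pos5(id51) recv 21: drop; pos0(id54) recv 51: drop
Round 2: pos2(id97) recv 54: drop; pos4(id21) recv 97: fwd; pos5(id51) recv 25: drop
Round 3: pos5(id51) recv 97: fwd
Round 4: pos0(id54) recv 97: fwd
Round 5: pos1(id28) recv 97: fwd
Round 6: pos2(id97) recv 97: ELECTED

Answer: 28,54,97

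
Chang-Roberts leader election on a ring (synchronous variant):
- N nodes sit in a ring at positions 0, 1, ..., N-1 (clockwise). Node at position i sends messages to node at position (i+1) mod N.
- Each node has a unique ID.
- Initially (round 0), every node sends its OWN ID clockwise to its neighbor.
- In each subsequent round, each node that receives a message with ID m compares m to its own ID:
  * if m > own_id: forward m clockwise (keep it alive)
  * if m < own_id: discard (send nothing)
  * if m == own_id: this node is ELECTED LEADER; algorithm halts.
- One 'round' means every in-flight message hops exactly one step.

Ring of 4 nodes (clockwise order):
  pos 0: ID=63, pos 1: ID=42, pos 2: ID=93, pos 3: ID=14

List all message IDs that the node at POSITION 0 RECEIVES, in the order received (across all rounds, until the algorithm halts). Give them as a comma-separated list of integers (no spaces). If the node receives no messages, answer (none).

Answer: 14,93

Derivation:
Round 1: pos1(id42) recv 63: fwd; pos2(id93) recv 42: drop; pos3(id14) recv 93: fwd; pos0(id63) recv 14: drop
Round 2: pos2(id93) recv 63: drop; pos0(id63) recv 93: fwd
Round 3: pos1(id42) recv 93: fwd
Round 4: pos2(id93) recv 93: ELECTED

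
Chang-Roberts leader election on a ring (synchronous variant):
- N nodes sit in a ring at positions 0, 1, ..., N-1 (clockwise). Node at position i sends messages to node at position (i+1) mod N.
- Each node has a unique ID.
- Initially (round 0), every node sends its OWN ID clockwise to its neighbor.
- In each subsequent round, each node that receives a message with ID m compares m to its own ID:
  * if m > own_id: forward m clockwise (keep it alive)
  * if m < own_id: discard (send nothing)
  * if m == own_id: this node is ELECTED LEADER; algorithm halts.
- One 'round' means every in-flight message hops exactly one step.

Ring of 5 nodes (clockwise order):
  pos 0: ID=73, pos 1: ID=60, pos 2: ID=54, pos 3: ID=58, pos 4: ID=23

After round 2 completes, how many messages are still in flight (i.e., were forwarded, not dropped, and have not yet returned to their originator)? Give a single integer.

Round 1: pos1(id60) recv 73: fwd; pos2(id54) recv 60: fwd; pos3(id58) recv 54: drop; pos4(id23) recv 58: fwd; pos0(id73) recv 23: drop
Round 2: pos2(id54) recv 73: fwd; pos3(id58) recv 60: fwd; pos0(id73) recv 58: drop
After round 2: 2 messages still in flight

Answer: 2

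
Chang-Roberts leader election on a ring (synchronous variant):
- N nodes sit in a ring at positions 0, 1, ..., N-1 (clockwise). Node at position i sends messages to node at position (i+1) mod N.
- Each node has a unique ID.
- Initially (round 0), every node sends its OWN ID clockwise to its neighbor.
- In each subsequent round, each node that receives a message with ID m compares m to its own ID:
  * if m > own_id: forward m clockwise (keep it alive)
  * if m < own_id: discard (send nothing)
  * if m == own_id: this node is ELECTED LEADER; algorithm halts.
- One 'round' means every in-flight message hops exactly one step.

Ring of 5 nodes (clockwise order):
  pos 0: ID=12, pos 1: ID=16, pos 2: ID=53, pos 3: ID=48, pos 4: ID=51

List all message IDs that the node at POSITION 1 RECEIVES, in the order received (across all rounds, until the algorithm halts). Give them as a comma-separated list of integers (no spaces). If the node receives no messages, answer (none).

Answer: 12,51,53

Derivation:
Round 1: pos1(id16) recv 12: drop; pos2(id53) recv 16: drop; pos3(id48) recv 53: fwd; pos4(id51) recv 48: drop; pos0(id12) recv 51: fwd
Round 2: pos4(id51) recv 53: fwd; pos1(id16) recv 51: fwd
Round 3: pos0(id12) recv 53: fwd; pos2(id53) recv 51: drop
Round 4: pos1(id16) recv 53: fwd
Round 5: pos2(id53) recv 53: ELECTED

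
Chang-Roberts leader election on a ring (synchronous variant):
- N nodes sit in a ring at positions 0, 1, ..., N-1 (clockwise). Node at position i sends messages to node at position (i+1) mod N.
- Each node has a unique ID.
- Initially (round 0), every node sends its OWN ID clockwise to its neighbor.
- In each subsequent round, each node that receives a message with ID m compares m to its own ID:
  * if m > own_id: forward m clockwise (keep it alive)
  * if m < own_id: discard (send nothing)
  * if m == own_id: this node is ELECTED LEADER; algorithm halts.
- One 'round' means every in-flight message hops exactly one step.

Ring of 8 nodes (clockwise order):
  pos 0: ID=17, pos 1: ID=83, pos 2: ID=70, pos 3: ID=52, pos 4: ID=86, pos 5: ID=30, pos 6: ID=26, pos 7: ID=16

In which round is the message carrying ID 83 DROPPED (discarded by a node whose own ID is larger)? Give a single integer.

Round 1: pos1(id83) recv 17: drop; pos2(id70) recv 83: fwd; pos3(id52) recv 70: fwd; pos4(id86) recv 52: drop; pos5(id30) recv 86: fwd; pos6(id26) recv 30: fwd; pos7(id16) recv 26: fwd; pos0(id17) recv 16: drop
Round 2: pos3(id52) recv 83: fwd; pos4(id86) recv 70: drop; pos6(id26) recv 86: fwd; pos7(id16) recv 30: fwd; pos0(id17) recv 26: fwd
Round 3: pos4(id86) recv 83: drop; pos7(id16) recv 86: fwd; pos0(id17) recv 30: fwd; pos1(id83) recv 26: drop
Round 4: pos0(id17) recv 86: fwd; pos1(id83) recv 30: drop
Round 5: pos1(id83) recv 86: fwd
Round 6: pos2(id70) recv 86: fwd
Round 7: pos3(id52) recv 86: fwd
Round 8: pos4(id86) recv 86: ELECTED
Message ID 83 originates at pos 1; dropped at pos 4 in round 3

Answer: 3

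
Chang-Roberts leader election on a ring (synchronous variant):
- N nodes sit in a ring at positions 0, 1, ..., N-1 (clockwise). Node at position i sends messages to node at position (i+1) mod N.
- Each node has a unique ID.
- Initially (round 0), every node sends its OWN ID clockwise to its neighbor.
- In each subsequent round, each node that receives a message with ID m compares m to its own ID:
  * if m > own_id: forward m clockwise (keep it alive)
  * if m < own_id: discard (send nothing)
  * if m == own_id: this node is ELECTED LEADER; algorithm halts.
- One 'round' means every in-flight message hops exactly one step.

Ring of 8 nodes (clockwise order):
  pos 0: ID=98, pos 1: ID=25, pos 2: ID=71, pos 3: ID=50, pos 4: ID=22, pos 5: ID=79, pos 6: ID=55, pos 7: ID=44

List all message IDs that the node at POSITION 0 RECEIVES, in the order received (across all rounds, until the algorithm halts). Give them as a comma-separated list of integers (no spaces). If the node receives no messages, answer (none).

Answer: 44,55,79,98

Derivation:
Round 1: pos1(id25) recv 98: fwd; pos2(id71) recv 25: drop; pos3(id50) recv 71: fwd; pos4(id22) recv 50: fwd; pos5(id79) recv 22: drop; pos6(id55) recv 79: fwd; pos7(id44) recv 55: fwd; pos0(id98) recv 44: drop
Round 2: pos2(id71) recv 98: fwd; pos4(id22) recv 71: fwd; pos5(id79) recv 50: drop; pos7(id44) recv 79: fwd; pos0(id98) recv 55: drop
Round 3: pos3(id50) recv 98: fwd; pos5(id79) recv 71: drop; pos0(id98) recv 79: drop
Round 4: pos4(id22) recv 98: fwd
Round 5: pos5(id79) recv 98: fwd
Round 6: pos6(id55) recv 98: fwd
Round 7: pos7(id44) recv 98: fwd
Round 8: pos0(id98) recv 98: ELECTED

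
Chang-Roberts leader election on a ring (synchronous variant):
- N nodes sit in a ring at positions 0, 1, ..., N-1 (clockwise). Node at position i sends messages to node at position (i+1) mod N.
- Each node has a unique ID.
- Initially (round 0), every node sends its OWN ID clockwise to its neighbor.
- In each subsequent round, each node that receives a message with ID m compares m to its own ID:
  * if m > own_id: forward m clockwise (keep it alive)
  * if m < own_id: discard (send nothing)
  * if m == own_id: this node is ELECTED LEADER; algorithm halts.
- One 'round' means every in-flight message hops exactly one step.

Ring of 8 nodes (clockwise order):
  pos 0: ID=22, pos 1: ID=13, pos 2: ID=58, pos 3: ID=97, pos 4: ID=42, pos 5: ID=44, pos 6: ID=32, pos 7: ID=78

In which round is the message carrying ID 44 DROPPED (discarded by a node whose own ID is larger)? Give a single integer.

Answer: 2

Derivation:
Round 1: pos1(id13) recv 22: fwd; pos2(id58) recv 13: drop; pos3(id97) recv 58: drop; pos4(id42) recv 97: fwd; pos5(id44) recv 42: drop; pos6(id32) recv 44: fwd; pos7(id78) recv 32: drop; pos0(id22) recv 78: fwd
Round 2: pos2(id58) recv 22: drop; pos5(id44) recv 97: fwd; pos7(id78) recv 44: drop; pos1(id13) recv 78: fwd
Round 3: pos6(id32) recv 97: fwd; pos2(id58) recv 78: fwd
Round 4: pos7(id78) recv 97: fwd; pos3(id97) recv 78: drop
Round 5: pos0(id22) recv 97: fwd
Round 6: pos1(id13) recv 97: fwd
Round 7: pos2(id58) recv 97: fwd
Round 8: pos3(id97) recv 97: ELECTED
Message ID 44 originates at pos 5; dropped at pos 7 in round 2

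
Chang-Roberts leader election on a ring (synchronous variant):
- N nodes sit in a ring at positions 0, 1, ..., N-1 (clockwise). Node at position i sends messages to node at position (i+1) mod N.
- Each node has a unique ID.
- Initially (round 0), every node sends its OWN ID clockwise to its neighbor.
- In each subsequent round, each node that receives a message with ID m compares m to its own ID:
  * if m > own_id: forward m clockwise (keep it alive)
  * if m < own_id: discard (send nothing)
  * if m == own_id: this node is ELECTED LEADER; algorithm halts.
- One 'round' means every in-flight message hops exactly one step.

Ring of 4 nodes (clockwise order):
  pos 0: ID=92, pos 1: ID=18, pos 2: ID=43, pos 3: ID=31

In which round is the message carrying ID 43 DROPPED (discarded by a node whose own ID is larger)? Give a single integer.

Answer: 2

Derivation:
Round 1: pos1(id18) recv 92: fwd; pos2(id43) recv 18: drop; pos3(id31) recv 43: fwd; pos0(id92) recv 31: drop
Round 2: pos2(id43) recv 92: fwd; pos0(id92) recv 43: drop
Round 3: pos3(id31) recv 92: fwd
Round 4: pos0(id92) recv 92: ELECTED
Message ID 43 originates at pos 2; dropped at pos 0 in round 2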